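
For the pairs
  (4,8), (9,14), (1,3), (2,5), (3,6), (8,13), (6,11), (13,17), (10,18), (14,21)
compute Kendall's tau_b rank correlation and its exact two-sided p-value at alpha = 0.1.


Step 1: Enumerate the 45 unordered pairs (i,j) with i<j and classify each by sign(x_j-x_i) * sign(y_j-y_i).
  (1,2):dx=+5,dy=+6->C; (1,3):dx=-3,dy=-5->C; (1,4):dx=-2,dy=-3->C; (1,5):dx=-1,dy=-2->C
  (1,6):dx=+4,dy=+5->C; (1,7):dx=+2,dy=+3->C; (1,8):dx=+9,dy=+9->C; (1,9):dx=+6,dy=+10->C
  (1,10):dx=+10,dy=+13->C; (2,3):dx=-8,dy=-11->C; (2,4):dx=-7,dy=-9->C; (2,5):dx=-6,dy=-8->C
  (2,6):dx=-1,dy=-1->C; (2,7):dx=-3,dy=-3->C; (2,8):dx=+4,dy=+3->C; (2,9):dx=+1,dy=+4->C
  (2,10):dx=+5,dy=+7->C; (3,4):dx=+1,dy=+2->C; (3,5):dx=+2,dy=+3->C; (3,6):dx=+7,dy=+10->C
  (3,7):dx=+5,dy=+8->C; (3,8):dx=+12,dy=+14->C; (3,9):dx=+9,dy=+15->C; (3,10):dx=+13,dy=+18->C
  (4,5):dx=+1,dy=+1->C; (4,6):dx=+6,dy=+8->C; (4,7):dx=+4,dy=+6->C; (4,8):dx=+11,dy=+12->C
  (4,9):dx=+8,dy=+13->C; (4,10):dx=+12,dy=+16->C; (5,6):dx=+5,dy=+7->C; (5,7):dx=+3,dy=+5->C
  (5,8):dx=+10,dy=+11->C; (5,9):dx=+7,dy=+12->C; (5,10):dx=+11,dy=+15->C; (6,7):dx=-2,dy=-2->C
  (6,8):dx=+5,dy=+4->C; (6,9):dx=+2,dy=+5->C; (6,10):dx=+6,dy=+8->C; (7,8):dx=+7,dy=+6->C
  (7,9):dx=+4,dy=+7->C; (7,10):dx=+8,dy=+10->C; (8,9):dx=-3,dy=+1->D; (8,10):dx=+1,dy=+4->C
  (9,10):dx=+4,dy=+3->C
Step 2: C = 44, D = 1, total pairs = 45.
Step 3: tau = (C - D)/(n(n-1)/2) = (44 - 1)/45 = 0.955556.
Step 4: Exact two-sided p-value (enumerate n! = 3628800 permutations of y under H0): p = 0.000006.
Step 5: alpha = 0.1. reject H0.

tau_b = 0.9556 (C=44, D=1), p = 0.000006, reject H0.


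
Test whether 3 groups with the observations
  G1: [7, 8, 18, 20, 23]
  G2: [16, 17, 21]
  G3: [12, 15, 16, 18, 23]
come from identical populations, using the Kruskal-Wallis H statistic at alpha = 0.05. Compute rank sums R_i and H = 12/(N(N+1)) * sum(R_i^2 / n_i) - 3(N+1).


Step 1: Combine all N = 13 observations and assign midranks.
sorted (value, group, rank): (7,G1,1), (8,G1,2), (12,G3,3), (15,G3,4), (16,G2,5.5), (16,G3,5.5), (17,G2,7), (18,G1,8.5), (18,G3,8.5), (20,G1,10), (21,G2,11), (23,G1,12.5), (23,G3,12.5)
Step 2: Sum ranks within each group.
R_1 = 34 (n_1 = 5)
R_2 = 23.5 (n_2 = 3)
R_3 = 33.5 (n_3 = 5)
Step 3: H = 12/(N(N+1)) * sum(R_i^2/n_i) - 3(N+1)
     = 12/(13*14) * (34^2/5 + 23.5^2/3 + 33.5^2/5) - 3*14
     = 0.065934 * 639.733 - 42
     = 0.180220.
Step 4: Ties present; correction factor C = 1 - 18/(13^3 - 13) = 0.991758. Corrected H = 0.180220 / 0.991758 = 0.181717.
Step 5: Under H0, H ~ chi^2(2); p-value = 0.913147.
Step 6: alpha = 0.05. fail to reject H0.

H = 0.1817, df = 2, p = 0.913147, fail to reject H0.


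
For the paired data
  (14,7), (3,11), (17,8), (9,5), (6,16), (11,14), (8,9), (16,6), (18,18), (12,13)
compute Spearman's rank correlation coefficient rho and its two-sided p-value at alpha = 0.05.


Step 1: Rank x and y separately (midranks; no ties here).
rank(x): 14->7, 3->1, 17->9, 9->4, 6->2, 11->5, 8->3, 16->8, 18->10, 12->6
rank(y): 7->3, 11->6, 8->4, 5->1, 16->9, 14->8, 9->5, 6->2, 18->10, 13->7
Step 2: d_i = R_x(i) - R_y(i); compute d_i^2.
  (7-3)^2=16, (1-6)^2=25, (9-4)^2=25, (4-1)^2=9, (2-9)^2=49, (5-8)^2=9, (3-5)^2=4, (8-2)^2=36, (10-10)^2=0, (6-7)^2=1
sum(d^2) = 174.
Step 3: rho = 1 - 6*174 / (10*(10^2 - 1)) = 1 - 1044/990 = -0.054545.
Step 4: Under H0, t = rho * sqrt((n-2)/(1-rho^2)) = -0.1545 ~ t(8).
Step 5: Two-sided p-value from the t-distribution with 8 df = 0.881036.
Step 6: alpha = 0.05. fail to reject H0.

rho = -0.0545, p = 0.881036, fail to reject H0 at alpha = 0.05.


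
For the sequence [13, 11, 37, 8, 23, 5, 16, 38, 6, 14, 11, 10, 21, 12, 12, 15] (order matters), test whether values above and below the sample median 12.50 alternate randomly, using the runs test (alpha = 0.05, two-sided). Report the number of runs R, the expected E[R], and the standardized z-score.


Step 1: Compute median = 12.50; label A = above, B = below.
Labels in order: ABABABAABABBABBA  (n_A = 8, n_B = 8)
Step 2: Count runs R = 13.
Step 3: Under H0 (random ordering), E[R] = 2*n_A*n_B/(n_A+n_B) + 1 = 2*8*8/16 + 1 = 9.0000.
        Var[R] = 2*n_A*n_B*(2*n_A*n_B - n_A - n_B) / ((n_A+n_B)^2 * (n_A+n_B-1)) = 14336/3840 = 3.7333.
        SD[R] = 1.9322.
Step 4: Continuity-corrected z = (R - 0.5 - E[R]) / SD[R] = (13 - 0.5 - 9.0000) / 1.9322 = 1.8114.
Step 5: Two-sided p-value via normal approximation = 2*(1 - Phi(|z|)) = 0.070076.
Step 6: alpha = 0.05. fail to reject H0.

R = 13, z = 1.8114, p = 0.070076, fail to reject H0.


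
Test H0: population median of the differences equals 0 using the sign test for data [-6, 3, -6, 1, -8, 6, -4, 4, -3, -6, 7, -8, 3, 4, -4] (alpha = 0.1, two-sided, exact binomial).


Step 1: Discard zero differences. Original n = 15; n_eff = number of nonzero differences = 15.
Nonzero differences (with sign): -6, +3, -6, +1, -8, +6, -4, +4, -3, -6, +7, -8, +3, +4, -4
Step 2: Count signs: positive = 7, negative = 8.
Step 3: Under H0: P(positive) = 0.5, so the number of positives S ~ Bin(15, 0.5).
Step 4: Two-sided exact p-value = sum of Bin(15,0.5) probabilities at or below the observed probability = 1.000000.
Step 5: alpha = 0.1. fail to reject H0.

n_eff = 15, pos = 7, neg = 8, p = 1.000000, fail to reject H0.


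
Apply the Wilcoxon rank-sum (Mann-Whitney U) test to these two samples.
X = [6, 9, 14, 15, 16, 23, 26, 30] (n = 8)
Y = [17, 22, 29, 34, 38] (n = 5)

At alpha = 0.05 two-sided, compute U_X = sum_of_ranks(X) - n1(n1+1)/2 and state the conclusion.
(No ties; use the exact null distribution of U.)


Step 1: Combine and sort all 13 observations; assign midranks.
sorted (value, group): (6,X), (9,X), (14,X), (15,X), (16,X), (17,Y), (22,Y), (23,X), (26,X), (29,Y), (30,X), (34,Y), (38,Y)
ranks: 6->1, 9->2, 14->3, 15->4, 16->5, 17->6, 22->7, 23->8, 26->9, 29->10, 30->11, 34->12, 38->13
Step 2: Rank sum for X: R1 = 1 + 2 + 3 + 4 + 5 + 8 + 9 + 11 = 43.
Step 3: U_X = R1 - n1(n1+1)/2 = 43 - 8*9/2 = 43 - 36 = 7.
       U_Y = n1*n2 - U_X = 40 - 7 = 33.
Step 4: No ties, so the exact null distribution of U (based on enumerating the C(13,8) = 1287 equally likely rank assignments) gives the two-sided p-value.
Step 5: p-value = 0.065268; compare to alpha = 0.05. fail to reject H0.

U_X = 7, p = 0.065268, fail to reject H0 at alpha = 0.05.


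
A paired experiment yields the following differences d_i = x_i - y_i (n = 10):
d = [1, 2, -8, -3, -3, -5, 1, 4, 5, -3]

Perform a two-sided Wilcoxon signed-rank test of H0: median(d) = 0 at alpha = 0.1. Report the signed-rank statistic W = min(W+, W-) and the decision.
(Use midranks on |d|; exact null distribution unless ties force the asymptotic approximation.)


Step 1: Drop any zero differences (none here) and take |d_i|.
|d| = [1, 2, 8, 3, 3, 5, 1, 4, 5, 3]
Step 2: Midrank |d_i| (ties get averaged ranks).
ranks: |1|->1.5, |2|->3, |8|->10, |3|->5, |3|->5, |5|->8.5, |1|->1.5, |4|->7, |5|->8.5, |3|->5
Step 3: Attach original signs; sum ranks with positive sign and with negative sign.
W+ = 1.5 + 3 + 1.5 + 7 + 8.5 = 21.5
W- = 10 + 5 + 5 + 8.5 + 5 = 33.5
(Check: W+ + W- = 55 should equal n(n+1)/2 = 55.)
Step 4: Test statistic W = min(W+, W-) = 21.5.
Step 5: Ties in |d|, so use the tie-corrected normal approximation.
        E[W] = n(n+1)/4 = 10*11/4 = 27.5.
        Tie groups: |d|=1 (t=2), |d|=3 (t=3), |d|=5 (t=2); sum(t^3 - t) = 36.
        Var[W] = n(n+1)(2n+1)/24 - sum(t^3-t)/48 = 2310/24 - 36/48 = 95.5.
        z = (W - E[W]) / sqrt(Var[W]) = (21.5 - 27.5) / 9.7724 = -0.6140.
        Two-sided p = 2*Phi(z) = 0.539233.
Step 6: alpha = 0.1. fail to reject H0.

W+ = 21.5, W- = 33.5, W = min = 21.5, p = 0.539233, fail to reject H0.


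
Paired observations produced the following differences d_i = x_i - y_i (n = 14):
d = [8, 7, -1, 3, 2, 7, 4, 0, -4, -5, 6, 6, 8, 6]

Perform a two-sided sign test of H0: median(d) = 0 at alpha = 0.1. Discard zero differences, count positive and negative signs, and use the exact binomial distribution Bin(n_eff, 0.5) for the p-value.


Step 1: Discard zero differences. Original n = 14; n_eff = number of nonzero differences = 13.
Nonzero differences (with sign): +8, +7, -1, +3, +2, +7, +4, -4, -5, +6, +6, +8, +6
Step 2: Count signs: positive = 10, negative = 3.
Step 3: Under H0: P(positive) = 0.5, so the number of positives S ~ Bin(13, 0.5).
Step 4: Two-sided exact p-value = sum of Bin(13,0.5) probabilities at or below the observed probability = 0.092285.
Step 5: alpha = 0.1. reject H0.

n_eff = 13, pos = 10, neg = 3, p = 0.092285, reject H0.


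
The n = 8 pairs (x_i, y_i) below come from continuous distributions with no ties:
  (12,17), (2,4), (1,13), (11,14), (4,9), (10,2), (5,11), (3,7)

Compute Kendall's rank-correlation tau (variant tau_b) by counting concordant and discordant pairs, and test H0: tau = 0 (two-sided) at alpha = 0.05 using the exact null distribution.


Step 1: Enumerate the 28 unordered pairs (i,j) with i<j and classify each by sign(x_j-x_i) * sign(y_j-y_i).
  (1,2):dx=-10,dy=-13->C; (1,3):dx=-11,dy=-4->C; (1,4):dx=-1,dy=-3->C; (1,5):dx=-8,dy=-8->C
  (1,6):dx=-2,dy=-15->C; (1,7):dx=-7,dy=-6->C; (1,8):dx=-9,dy=-10->C; (2,3):dx=-1,dy=+9->D
  (2,4):dx=+9,dy=+10->C; (2,5):dx=+2,dy=+5->C; (2,6):dx=+8,dy=-2->D; (2,7):dx=+3,dy=+7->C
  (2,8):dx=+1,dy=+3->C; (3,4):dx=+10,dy=+1->C; (3,5):dx=+3,dy=-4->D; (3,6):dx=+9,dy=-11->D
  (3,7):dx=+4,dy=-2->D; (3,8):dx=+2,dy=-6->D; (4,5):dx=-7,dy=-5->C; (4,6):dx=-1,dy=-12->C
  (4,7):dx=-6,dy=-3->C; (4,8):dx=-8,dy=-7->C; (5,6):dx=+6,dy=-7->D; (5,7):dx=+1,dy=+2->C
  (5,8):dx=-1,dy=-2->C; (6,7):dx=-5,dy=+9->D; (6,8):dx=-7,dy=+5->D; (7,8):dx=-2,dy=-4->C
Step 2: C = 19, D = 9, total pairs = 28.
Step 3: tau = (C - D)/(n(n-1)/2) = (19 - 9)/28 = 0.357143.
Step 4: Exact two-sided p-value (enumerate n! = 40320 permutations of y under H0): p = 0.275099.
Step 5: alpha = 0.05. fail to reject H0.

tau_b = 0.3571 (C=19, D=9), p = 0.275099, fail to reject H0.


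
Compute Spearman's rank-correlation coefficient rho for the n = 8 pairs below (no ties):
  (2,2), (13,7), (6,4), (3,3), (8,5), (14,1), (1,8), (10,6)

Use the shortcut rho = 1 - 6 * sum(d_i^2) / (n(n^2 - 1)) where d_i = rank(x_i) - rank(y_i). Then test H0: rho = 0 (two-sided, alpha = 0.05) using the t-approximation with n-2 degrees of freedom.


Step 1: Rank x and y separately (midranks; no ties here).
rank(x): 2->2, 13->7, 6->4, 3->3, 8->5, 14->8, 1->1, 10->6
rank(y): 2->2, 7->7, 4->4, 3->3, 5->5, 1->1, 8->8, 6->6
Step 2: d_i = R_x(i) - R_y(i); compute d_i^2.
  (2-2)^2=0, (7-7)^2=0, (4-4)^2=0, (3-3)^2=0, (5-5)^2=0, (8-1)^2=49, (1-8)^2=49, (6-6)^2=0
sum(d^2) = 98.
Step 3: rho = 1 - 6*98 / (8*(8^2 - 1)) = 1 - 588/504 = -0.166667.
Step 4: Under H0, t = rho * sqrt((n-2)/(1-rho^2)) = -0.4140 ~ t(6).
Step 5: Two-sided p-value from the t-distribution with 6 df = 0.693239.
Step 6: alpha = 0.05. fail to reject H0.

rho = -0.1667, p = 0.693239, fail to reject H0 at alpha = 0.05.


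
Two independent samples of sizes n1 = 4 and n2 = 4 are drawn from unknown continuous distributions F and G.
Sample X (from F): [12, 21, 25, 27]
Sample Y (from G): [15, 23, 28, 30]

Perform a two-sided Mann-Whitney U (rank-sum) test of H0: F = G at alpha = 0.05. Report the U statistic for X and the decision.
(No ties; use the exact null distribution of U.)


Step 1: Combine and sort all 8 observations; assign midranks.
sorted (value, group): (12,X), (15,Y), (21,X), (23,Y), (25,X), (27,X), (28,Y), (30,Y)
ranks: 12->1, 15->2, 21->3, 23->4, 25->5, 27->6, 28->7, 30->8
Step 2: Rank sum for X: R1 = 1 + 3 + 5 + 6 = 15.
Step 3: U_X = R1 - n1(n1+1)/2 = 15 - 4*5/2 = 15 - 10 = 5.
       U_Y = n1*n2 - U_X = 16 - 5 = 11.
Step 4: No ties, so the exact null distribution of U (based on enumerating the C(8,4) = 70 equally likely rank assignments) gives the two-sided p-value.
Step 5: p-value = 0.485714; compare to alpha = 0.05. fail to reject H0.

U_X = 5, p = 0.485714, fail to reject H0 at alpha = 0.05.


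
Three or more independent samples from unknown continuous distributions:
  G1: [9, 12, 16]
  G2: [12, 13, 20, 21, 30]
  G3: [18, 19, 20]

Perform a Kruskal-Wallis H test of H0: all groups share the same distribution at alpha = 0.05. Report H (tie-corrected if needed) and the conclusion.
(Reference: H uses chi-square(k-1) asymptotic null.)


Step 1: Combine all N = 11 observations and assign midranks.
sorted (value, group, rank): (9,G1,1), (12,G1,2.5), (12,G2,2.5), (13,G2,4), (16,G1,5), (18,G3,6), (19,G3,7), (20,G2,8.5), (20,G3,8.5), (21,G2,10), (30,G2,11)
Step 2: Sum ranks within each group.
R_1 = 8.5 (n_1 = 3)
R_2 = 36 (n_2 = 5)
R_3 = 21.5 (n_3 = 3)
Step 3: H = 12/(N(N+1)) * sum(R_i^2/n_i) - 3(N+1)
     = 12/(11*12) * (8.5^2/3 + 36^2/5 + 21.5^2/3) - 3*12
     = 0.090909 * 437.367 - 36
     = 3.760606.
Step 4: Ties present; correction factor C = 1 - 12/(11^3 - 11) = 0.990909. Corrected H = 3.760606 / 0.990909 = 3.795107.
Step 5: Under H0, H ~ chi^2(2); p-value = 0.149935.
Step 6: alpha = 0.05. fail to reject H0.

H = 3.7951, df = 2, p = 0.149935, fail to reject H0.


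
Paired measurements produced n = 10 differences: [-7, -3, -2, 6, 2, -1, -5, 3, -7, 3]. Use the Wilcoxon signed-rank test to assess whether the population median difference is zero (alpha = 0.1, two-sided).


Step 1: Drop any zero differences (none here) and take |d_i|.
|d| = [7, 3, 2, 6, 2, 1, 5, 3, 7, 3]
Step 2: Midrank |d_i| (ties get averaged ranks).
ranks: |7|->9.5, |3|->5, |2|->2.5, |6|->8, |2|->2.5, |1|->1, |5|->7, |3|->5, |7|->9.5, |3|->5
Step 3: Attach original signs; sum ranks with positive sign and with negative sign.
W+ = 8 + 2.5 + 5 + 5 = 20.5
W- = 9.5 + 5 + 2.5 + 1 + 7 + 9.5 = 34.5
(Check: W+ + W- = 55 should equal n(n+1)/2 = 55.)
Step 4: Test statistic W = min(W+, W-) = 20.5.
Step 5: Ties in |d|, so use the tie-corrected normal approximation.
        E[W] = n(n+1)/4 = 10*11/4 = 27.5.
        Tie groups: |d|=2 (t=2), |d|=3 (t=3), |d|=7 (t=2); sum(t^3 - t) = 36.
        Var[W] = n(n+1)(2n+1)/24 - sum(t^3-t)/48 = 2310/24 - 36/48 = 95.5.
        z = (W - E[W]) / sqrt(Var[W]) = (20.5 - 27.5) / 9.7724 = -0.7163.
        Two-sided p = 2*Phi(z) = 0.473805.
Step 6: alpha = 0.1. fail to reject H0.

W+ = 20.5, W- = 34.5, W = min = 20.5, p = 0.473805, fail to reject H0.


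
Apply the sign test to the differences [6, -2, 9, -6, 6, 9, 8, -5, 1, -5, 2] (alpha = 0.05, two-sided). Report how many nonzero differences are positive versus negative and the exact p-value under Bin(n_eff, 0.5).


Step 1: Discard zero differences. Original n = 11; n_eff = number of nonzero differences = 11.
Nonzero differences (with sign): +6, -2, +9, -6, +6, +9, +8, -5, +1, -5, +2
Step 2: Count signs: positive = 7, negative = 4.
Step 3: Under H0: P(positive) = 0.5, so the number of positives S ~ Bin(11, 0.5).
Step 4: Two-sided exact p-value = sum of Bin(11,0.5) probabilities at or below the observed probability = 0.548828.
Step 5: alpha = 0.05. fail to reject H0.

n_eff = 11, pos = 7, neg = 4, p = 0.548828, fail to reject H0.


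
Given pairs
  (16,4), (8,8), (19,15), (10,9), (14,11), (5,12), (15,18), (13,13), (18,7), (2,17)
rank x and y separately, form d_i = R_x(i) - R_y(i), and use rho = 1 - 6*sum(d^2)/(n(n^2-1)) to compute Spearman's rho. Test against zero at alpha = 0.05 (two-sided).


Step 1: Rank x and y separately (midranks; no ties here).
rank(x): 16->8, 8->3, 19->10, 10->4, 14->6, 5->2, 15->7, 13->5, 18->9, 2->1
rank(y): 4->1, 8->3, 15->8, 9->4, 11->5, 12->6, 18->10, 13->7, 7->2, 17->9
Step 2: d_i = R_x(i) - R_y(i); compute d_i^2.
  (8-1)^2=49, (3-3)^2=0, (10-8)^2=4, (4-4)^2=0, (6-5)^2=1, (2-6)^2=16, (7-10)^2=9, (5-7)^2=4, (9-2)^2=49, (1-9)^2=64
sum(d^2) = 196.
Step 3: rho = 1 - 6*196 / (10*(10^2 - 1)) = 1 - 1176/990 = -0.187879.
Step 4: Under H0, t = rho * sqrt((n-2)/(1-rho^2)) = -0.5410 ~ t(8).
Step 5: Two-sided p-value from the t-distribution with 8 df = 0.603218.
Step 6: alpha = 0.05. fail to reject H0.

rho = -0.1879, p = 0.603218, fail to reject H0 at alpha = 0.05.


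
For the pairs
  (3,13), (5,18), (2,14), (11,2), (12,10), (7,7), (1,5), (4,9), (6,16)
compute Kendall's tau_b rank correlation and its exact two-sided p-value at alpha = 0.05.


Step 1: Enumerate the 36 unordered pairs (i,j) with i<j and classify each by sign(x_j-x_i) * sign(y_j-y_i).
  (1,2):dx=+2,dy=+5->C; (1,3):dx=-1,dy=+1->D; (1,4):dx=+8,dy=-11->D; (1,5):dx=+9,dy=-3->D
  (1,6):dx=+4,dy=-6->D; (1,7):dx=-2,dy=-8->C; (1,8):dx=+1,dy=-4->D; (1,9):dx=+3,dy=+3->C
  (2,3):dx=-3,dy=-4->C; (2,4):dx=+6,dy=-16->D; (2,5):dx=+7,dy=-8->D; (2,6):dx=+2,dy=-11->D
  (2,7):dx=-4,dy=-13->C; (2,8):dx=-1,dy=-9->C; (2,9):dx=+1,dy=-2->D; (3,4):dx=+9,dy=-12->D
  (3,5):dx=+10,dy=-4->D; (3,6):dx=+5,dy=-7->D; (3,7):dx=-1,dy=-9->C; (3,8):dx=+2,dy=-5->D
  (3,9):dx=+4,dy=+2->C; (4,5):dx=+1,dy=+8->C; (4,6):dx=-4,dy=+5->D; (4,7):dx=-10,dy=+3->D
  (4,8):dx=-7,dy=+7->D; (4,9):dx=-5,dy=+14->D; (5,6):dx=-5,dy=-3->C; (5,7):dx=-11,dy=-5->C
  (5,8):dx=-8,dy=-1->C; (5,9):dx=-6,dy=+6->D; (6,7):dx=-6,dy=-2->C; (6,8):dx=-3,dy=+2->D
  (6,9):dx=-1,dy=+9->D; (7,8):dx=+3,dy=+4->C; (7,9):dx=+5,dy=+11->C; (8,9):dx=+2,dy=+7->C
Step 2: C = 16, D = 20, total pairs = 36.
Step 3: tau = (C - D)/(n(n-1)/2) = (16 - 20)/36 = -0.111111.
Step 4: Exact two-sided p-value (enumerate n! = 362880 permutations of y under H0): p = 0.761414.
Step 5: alpha = 0.05. fail to reject H0.

tau_b = -0.1111 (C=16, D=20), p = 0.761414, fail to reject H0.


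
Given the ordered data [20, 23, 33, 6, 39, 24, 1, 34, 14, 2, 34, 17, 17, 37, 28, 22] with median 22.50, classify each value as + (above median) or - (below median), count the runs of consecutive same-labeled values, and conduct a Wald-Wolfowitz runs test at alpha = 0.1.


Step 1: Compute median = 22.50; label A = above, B = below.
Labels in order: BAABAABABBABBAAB  (n_A = 8, n_B = 8)
Step 2: Count runs R = 11.
Step 3: Under H0 (random ordering), E[R] = 2*n_A*n_B/(n_A+n_B) + 1 = 2*8*8/16 + 1 = 9.0000.
        Var[R] = 2*n_A*n_B*(2*n_A*n_B - n_A - n_B) / ((n_A+n_B)^2 * (n_A+n_B-1)) = 14336/3840 = 3.7333.
        SD[R] = 1.9322.
Step 4: Continuity-corrected z = (R - 0.5 - E[R]) / SD[R] = (11 - 0.5 - 9.0000) / 1.9322 = 0.7763.
Step 5: Two-sided p-value via normal approximation = 2*(1 - Phi(|z|)) = 0.437558.
Step 6: alpha = 0.1. fail to reject H0.

R = 11, z = 0.7763, p = 0.437558, fail to reject H0.


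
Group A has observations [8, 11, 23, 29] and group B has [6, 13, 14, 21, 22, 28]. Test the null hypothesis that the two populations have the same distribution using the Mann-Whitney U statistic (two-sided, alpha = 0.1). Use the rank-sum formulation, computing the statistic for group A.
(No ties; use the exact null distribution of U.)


Step 1: Combine and sort all 10 observations; assign midranks.
sorted (value, group): (6,Y), (8,X), (11,X), (13,Y), (14,Y), (21,Y), (22,Y), (23,X), (28,Y), (29,X)
ranks: 6->1, 8->2, 11->3, 13->4, 14->5, 21->6, 22->7, 23->8, 28->9, 29->10
Step 2: Rank sum for X: R1 = 2 + 3 + 8 + 10 = 23.
Step 3: U_X = R1 - n1(n1+1)/2 = 23 - 4*5/2 = 23 - 10 = 13.
       U_Y = n1*n2 - U_X = 24 - 13 = 11.
Step 4: No ties, so the exact null distribution of U (based on enumerating the C(10,4) = 210 equally likely rank assignments) gives the two-sided p-value.
Step 5: p-value = 0.914286; compare to alpha = 0.1. fail to reject H0.

U_X = 13, p = 0.914286, fail to reject H0 at alpha = 0.1.


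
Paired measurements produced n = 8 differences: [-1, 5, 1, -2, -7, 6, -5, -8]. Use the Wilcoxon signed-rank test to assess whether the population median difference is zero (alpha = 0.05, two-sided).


Step 1: Drop any zero differences (none here) and take |d_i|.
|d| = [1, 5, 1, 2, 7, 6, 5, 8]
Step 2: Midrank |d_i| (ties get averaged ranks).
ranks: |1|->1.5, |5|->4.5, |1|->1.5, |2|->3, |7|->7, |6|->6, |5|->4.5, |8|->8
Step 3: Attach original signs; sum ranks with positive sign and with negative sign.
W+ = 4.5 + 1.5 + 6 = 12
W- = 1.5 + 3 + 7 + 4.5 + 8 = 24
(Check: W+ + W- = 36 should equal n(n+1)/2 = 36.)
Step 4: Test statistic W = min(W+, W-) = 12.
Step 5: Ties in |d|, so use the tie-corrected normal approximation.
        E[W] = n(n+1)/4 = 8*9/4 = 18.
        Tie groups: |d|=1 (t=2), |d|=5 (t=2); sum(t^3 - t) = 12.
        Var[W] = n(n+1)(2n+1)/24 - sum(t^3-t)/48 = 1224/24 - 12/48 = 50.75.
        z = (W - E[W]) / sqrt(Var[W]) = (12 - 18) / 7.1239 = -0.8422.
        Two-sided p = 2*Phi(z) = 0.399656.
Step 6: alpha = 0.05. fail to reject H0.

W+ = 12, W- = 24, W = min = 12, p = 0.399656, fail to reject H0.


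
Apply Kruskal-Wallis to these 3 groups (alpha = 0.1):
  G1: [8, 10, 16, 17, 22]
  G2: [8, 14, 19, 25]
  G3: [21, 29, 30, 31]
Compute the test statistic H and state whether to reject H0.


Step 1: Combine all N = 13 observations and assign midranks.
sorted (value, group, rank): (8,G1,1.5), (8,G2,1.5), (10,G1,3), (14,G2,4), (16,G1,5), (17,G1,6), (19,G2,7), (21,G3,8), (22,G1,9), (25,G2,10), (29,G3,11), (30,G3,12), (31,G3,13)
Step 2: Sum ranks within each group.
R_1 = 24.5 (n_1 = 5)
R_2 = 22.5 (n_2 = 4)
R_3 = 44 (n_3 = 4)
Step 3: H = 12/(N(N+1)) * sum(R_i^2/n_i) - 3(N+1)
     = 12/(13*14) * (24.5^2/5 + 22.5^2/4 + 44^2/4) - 3*14
     = 0.065934 * 730.612 - 42
     = 6.172253.
Step 4: Ties present; correction factor C = 1 - 6/(13^3 - 13) = 0.997253. Corrected H = 6.172253 / 0.997253 = 6.189256.
Step 5: Under H0, H ~ chi^2(2); p-value = 0.045292.
Step 6: alpha = 0.1. reject H0.

H = 6.1893, df = 2, p = 0.045292, reject H0.


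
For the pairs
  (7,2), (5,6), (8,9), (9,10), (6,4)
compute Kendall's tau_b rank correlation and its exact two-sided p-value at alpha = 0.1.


Step 1: Enumerate the 10 unordered pairs (i,j) with i<j and classify each by sign(x_j-x_i) * sign(y_j-y_i).
  (1,2):dx=-2,dy=+4->D; (1,3):dx=+1,dy=+7->C; (1,4):dx=+2,dy=+8->C; (1,5):dx=-1,dy=+2->D
  (2,3):dx=+3,dy=+3->C; (2,4):dx=+4,dy=+4->C; (2,5):dx=+1,dy=-2->D; (3,4):dx=+1,dy=+1->C
  (3,5):dx=-2,dy=-5->C; (4,5):dx=-3,dy=-6->C
Step 2: C = 7, D = 3, total pairs = 10.
Step 3: tau = (C - D)/(n(n-1)/2) = (7 - 3)/10 = 0.400000.
Step 4: Exact two-sided p-value (enumerate n! = 120 permutations of y under H0): p = 0.483333.
Step 5: alpha = 0.1. fail to reject H0.

tau_b = 0.4000 (C=7, D=3), p = 0.483333, fail to reject H0.


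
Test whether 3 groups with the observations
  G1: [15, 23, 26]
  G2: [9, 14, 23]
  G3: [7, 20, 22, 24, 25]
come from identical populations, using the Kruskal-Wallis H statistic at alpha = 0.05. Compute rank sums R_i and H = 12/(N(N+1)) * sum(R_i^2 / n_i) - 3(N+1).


Step 1: Combine all N = 11 observations and assign midranks.
sorted (value, group, rank): (7,G3,1), (9,G2,2), (14,G2,3), (15,G1,4), (20,G3,5), (22,G3,6), (23,G1,7.5), (23,G2,7.5), (24,G3,9), (25,G3,10), (26,G1,11)
Step 2: Sum ranks within each group.
R_1 = 22.5 (n_1 = 3)
R_2 = 12.5 (n_2 = 3)
R_3 = 31 (n_3 = 5)
Step 3: H = 12/(N(N+1)) * sum(R_i^2/n_i) - 3(N+1)
     = 12/(11*12) * (22.5^2/3 + 12.5^2/3 + 31^2/5) - 3*12
     = 0.090909 * 413.033 - 36
     = 1.548485.
Step 4: Ties present; correction factor C = 1 - 6/(11^3 - 11) = 0.995455. Corrected H = 1.548485 / 0.995455 = 1.555556.
Step 5: Under H0, H ~ chi^2(2); p-value = 0.459426.
Step 6: alpha = 0.05. fail to reject H0.

H = 1.5556, df = 2, p = 0.459426, fail to reject H0.


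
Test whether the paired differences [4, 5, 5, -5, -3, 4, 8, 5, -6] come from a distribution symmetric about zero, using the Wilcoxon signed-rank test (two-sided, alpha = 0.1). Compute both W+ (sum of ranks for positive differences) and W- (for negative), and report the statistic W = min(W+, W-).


Step 1: Drop any zero differences (none here) and take |d_i|.
|d| = [4, 5, 5, 5, 3, 4, 8, 5, 6]
Step 2: Midrank |d_i| (ties get averaged ranks).
ranks: |4|->2.5, |5|->5.5, |5|->5.5, |5|->5.5, |3|->1, |4|->2.5, |8|->9, |5|->5.5, |6|->8
Step 3: Attach original signs; sum ranks with positive sign and with negative sign.
W+ = 2.5 + 5.5 + 5.5 + 2.5 + 9 + 5.5 = 30.5
W- = 5.5 + 1 + 8 = 14.5
(Check: W+ + W- = 45 should equal n(n+1)/2 = 45.)
Step 4: Test statistic W = min(W+, W-) = 14.5.
Step 5: Ties in |d|, so use the tie-corrected normal approximation.
        E[W] = n(n+1)/4 = 9*10/4 = 22.5.
        Tie groups: |d|=4 (t=2), |d|=5 (t=4); sum(t^3 - t) = 66.
        Var[W] = n(n+1)(2n+1)/24 - sum(t^3-t)/48 = 1710/24 - 66/48 = 69.875.
        z = (W - E[W]) / sqrt(Var[W]) = (14.5 - 22.5) / 8.3591 = -0.9570.
        Two-sided p = 2*Phi(z) = 0.338548.
Step 6: alpha = 0.1. fail to reject H0.

W+ = 30.5, W- = 14.5, W = min = 14.5, p = 0.338548, fail to reject H0.


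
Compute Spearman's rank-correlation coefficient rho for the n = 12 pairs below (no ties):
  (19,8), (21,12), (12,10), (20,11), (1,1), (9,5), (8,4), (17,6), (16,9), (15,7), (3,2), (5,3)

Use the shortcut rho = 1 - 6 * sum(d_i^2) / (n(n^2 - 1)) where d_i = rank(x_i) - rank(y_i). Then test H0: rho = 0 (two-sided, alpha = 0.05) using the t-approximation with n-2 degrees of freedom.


Step 1: Rank x and y separately (midranks; no ties here).
rank(x): 19->10, 21->12, 12->6, 20->11, 1->1, 9->5, 8->4, 17->9, 16->8, 15->7, 3->2, 5->3
rank(y): 8->8, 12->12, 10->10, 11->11, 1->1, 5->5, 4->4, 6->6, 9->9, 7->7, 2->2, 3->3
Step 2: d_i = R_x(i) - R_y(i); compute d_i^2.
  (10-8)^2=4, (12-12)^2=0, (6-10)^2=16, (11-11)^2=0, (1-1)^2=0, (5-5)^2=0, (4-4)^2=0, (9-6)^2=9, (8-9)^2=1, (7-7)^2=0, (2-2)^2=0, (3-3)^2=0
sum(d^2) = 30.
Step 3: rho = 1 - 6*30 / (12*(12^2 - 1)) = 1 - 180/1716 = 0.895105.
Step 4: Under H0, t = rho * sqrt((n-2)/(1-rho^2)) = 6.3486 ~ t(10).
Step 5: Two-sided p-value from the t-distribution with 10 df = 0.000084.
Step 6: alpha = 0.05. reject H0.

rho = 0.8951, p = 0.000084, reject H0 at alpha = 0.05.


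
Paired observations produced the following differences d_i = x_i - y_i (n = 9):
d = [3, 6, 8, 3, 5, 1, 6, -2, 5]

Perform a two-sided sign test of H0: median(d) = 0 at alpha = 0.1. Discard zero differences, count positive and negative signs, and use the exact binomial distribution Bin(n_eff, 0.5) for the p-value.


Step 1: Discard zero differences. Original n = 9; n_eff = number of nonzero differences = 9.
Nonzero differences (with sign): +3, +6, +8, +3, +5, +1, +6, -2, +5
Step 2: Count signs: positive = 8, negative = 1.
Step 3: Under H0: P(positive) = 0.5, so the number of positives S ~ Bin(9, 0.5).
Step 4: Two-sided exact p-value = sum of Bin(9,0.5) probabilities at or below the observed probability = 0.039062.
Step 5: alpha = 0.1. reject H0.

n_eff = 9, pos = 8, neg = 1, p = 0.039062, reject H0.


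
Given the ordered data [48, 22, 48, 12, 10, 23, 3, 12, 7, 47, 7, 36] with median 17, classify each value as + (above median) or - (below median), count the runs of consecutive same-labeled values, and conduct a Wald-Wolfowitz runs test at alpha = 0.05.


Step 1: Compute median = 17; label A = above, B = below.
Labels in order: AAABBABBBABA  (n_A = 6, n_B = 6)
Step 2: Count runs R = 7.
Step 3: Under H0 (random ordering), E[R] = 2*n_A*n_B/(n_A+n_B) + 1 = 2*6*6/12 + 1 = 7.0000.
        Var[R] = 2*n_A*n_B*(2*n_A*n_B - n_A - n_B) / ((n_A+n_B)^2 * (n_A+n_B-1)) = 4320/1584 = 2.7273.
        SD[R] = 1.6514.
Step 4: R = E[R], so z = 0 with no continuity correction.
Step 5: Two-sided p-value via normal approximation = 2*(1 - Phi(|z|)) = 1.000000.
Step 6: alpha = 0.05. fail to reject H0.

R = 7, z = 0.0000, p = 1.000000, fail to reject H0.


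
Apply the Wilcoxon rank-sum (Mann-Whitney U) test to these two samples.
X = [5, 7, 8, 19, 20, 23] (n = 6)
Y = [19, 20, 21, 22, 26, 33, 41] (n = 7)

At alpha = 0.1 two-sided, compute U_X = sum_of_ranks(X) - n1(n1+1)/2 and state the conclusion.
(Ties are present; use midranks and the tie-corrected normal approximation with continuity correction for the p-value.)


Step 1: Combine and sort all 13 observations; assign midranks.
sorted (value, group): (5,X), (7,X), (8,X), (19,X), (19,Y), (20,X), (20,Y), (21,Y), (22,Y), (23,X), (26,Y), (33,Y), (41,Y)
ranks: 5->1, 7->2, 8->3, 19->4.5, 19->4.5, 20->6.5, 20->6.5, 21->8, 22->9, 23->10, 26->11, 33->12, 41->13
Step 2: Rank sum for X: R1 = 1 + 2 + 3 + 4.5 + 6.5 + 10 = 27.
Step 3: U_X = R1 - n1(n1+1)/2 = 27 - 6*7/2 = 27 - 21 = 6.
       U_Y = n1*n2 - U_X = 42 - 6 = 36.
Step 4: Ties are present, so use the tie-corrected normal approximation (with continuity correction) for the p-value.
Step 5: p-value = 0.037788; compare to alpha = 0.1. reject H0.

U_X = 6, p = 0.037788, reject H0 at alpha = 0.1.


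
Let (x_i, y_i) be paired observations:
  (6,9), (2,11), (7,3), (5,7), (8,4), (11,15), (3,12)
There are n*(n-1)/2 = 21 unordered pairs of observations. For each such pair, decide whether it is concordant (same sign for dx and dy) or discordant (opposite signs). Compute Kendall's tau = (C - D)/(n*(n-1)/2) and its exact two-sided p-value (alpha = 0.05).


Step 1: Enumerate the 21 unordered pairs (i,j) with i<j and classify each by sign(x_j-x_i) * sign(y_j-y_i).
  (1,2):dx=-4,dy=+2->D; (1,3):dx=+1,dy=-6->D; (1,4):dx=-1,dy=-2->C; (1,5):dx=+2,dy=-5->D
  (1,6):dx=+5,dy=+6->C; (1,7):dx=-3,dy=+3->D; (2,3):dx=+5,dy=-8->D; (2,4):dx=+3,dy=-4->D
  (2,5):dx=+6,dy=-7->D; (2,6):dx=+9,dy=+4->C; (2,7):dx=+1,dy=+1->C; (3,4):dx=-2,dy=+4->D
  (3,5):dx=+1,dy=+1->C; (3,6):dx=+4,dy=+12->C; (3,7):dx=-4,dy=+9->D; (4,5):dx=+3,dy=-3->D
  (4,6):dx=+6,dy=+8->C; (4,7):dx=-2,dy=+5->D; (5,6):dx=+3,dy=+11->C; (5,7):dx=-5,dy=+8->D
  (6,7):dx=-8,dy=-3->C
Step 2: C = 9, D = 12, total pairs = 21.
Step 3: tau = (C - D)/(n(n-1)/2) = (9 - 12)/21 = -0.142857.
Step 4: Exact two-sided p-value (enumerate n! = 5040 permutations of y under H0): p = 0.772619.
Step 5: alpha = 0.05. fail to reject H0.

tau_b = -0.1429 (C=9, D=12), p = 0.772619, fail to reject H0.


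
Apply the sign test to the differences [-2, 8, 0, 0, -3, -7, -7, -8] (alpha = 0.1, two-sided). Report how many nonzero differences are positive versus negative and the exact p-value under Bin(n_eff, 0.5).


Step 1: Discard zero differences. Original n = 8; n_eff = number of nonzero differences = 6.
Nonzero differences (with sign): -2, +8, -3, -7, -7, -8
Step 2: Count signs: positive = 1, negative = 5.
Step 3: Under H0: P(positive) = 0.5, so the number of positives S ~ Bin(6, 0.5).
Step 4: Two-sided exact p-value = sum of Bin(6,0.5) probabilities at or below the observed probability = 0.218750.
Step 5: alpha = 0.1. fail to reject H0.

n_eff = 6, pos = 1, neg = 5, p = 0.218750, fail to reject H0.


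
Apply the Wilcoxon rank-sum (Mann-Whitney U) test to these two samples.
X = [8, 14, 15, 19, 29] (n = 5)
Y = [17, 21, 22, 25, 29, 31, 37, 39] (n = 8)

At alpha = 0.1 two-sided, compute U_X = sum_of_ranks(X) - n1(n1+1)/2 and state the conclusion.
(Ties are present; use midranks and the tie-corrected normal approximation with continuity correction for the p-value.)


Step 1: Combine and sort all 13 observations; assign midranks.
sorted (value, group): (8,X), (14,X), (15,X), (17,Y), (19,X), (21,Y), (22,Y), (25,Y), (29,X), (29,Y), (31,Y), (37,Y), (39,Y)
ranks: 8->1, 14->2, 15->3, 17->4, 19->5, 21->6, 22->7, 25->8, 29->9.5, 29->9.5, 31->11, 37->12, 39->13
Step 2: Rank sum for X: R1 = 1 + 2 + 3 + 5 + 9.5 = 20.5.
Step 3: U_X = R1 - n1(n1+1)/2 = 20.5 - 5*6/2 = 20.5 - 15 = 5.5.
       U_Y = n1*n2 - U_X = 40 - 5.5 = 34.5.
Step 4: Ties are present, so use the tie-corrected normal approximation (with continuity correction) for the p-value.
Step 5: p-value = 0.040149; compare to alpha = 0.1. reject H0.

U_X = 5.5, p = 0.040149, reject H0 at alpha = 0.1.


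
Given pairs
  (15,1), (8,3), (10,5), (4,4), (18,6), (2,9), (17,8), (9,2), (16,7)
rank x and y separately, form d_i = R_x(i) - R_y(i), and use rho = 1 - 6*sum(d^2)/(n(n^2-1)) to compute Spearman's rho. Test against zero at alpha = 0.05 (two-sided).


Step 1: Rank x and y separately (midranks; no ties here).
rank(x): 15->6, 8->3, 10->5, 4->2, 18->9, 2->1, 17->8, 9->4, 16->7
rank(y): 1->1, 3->3, 5->5, 4->4, 6->6, 9->9, 8->8, 2->2, 7->7
Step 2: d_i = R_x(i) - R_y(i); compute d_i^2.
  (6-1)^2=25, (3-3)^2=0, (5-5)^2=0, (2-4)^2=4, (9-6)^2=9, (1-9)^2=64, (8-8)^2=0, (4-2)^2=4, (7-7)^2=0
sum(d^2) = 106.
Step 3: rho = 1 - 6*106 / (9*(9^2 - 1)) = 1 - 636/720 = 0.116667.
Step 4: Under H0, t = rho * sqrt((n-2)/(1-rho^2)) = 0.3108 ~ t(7).
Step 5: Two-sided p-value from the t-distribution with 7 df = 0.765008.
Step 6: alpha = 0.05. fail to reject H0.

rho = 0.1167, p = 0.765008, fail to reject H0 at alpha = 0.05.


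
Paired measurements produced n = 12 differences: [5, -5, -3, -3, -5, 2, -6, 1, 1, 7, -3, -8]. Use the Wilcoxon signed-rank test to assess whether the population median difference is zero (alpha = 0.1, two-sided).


Step 1: Drop any zero differences (none here) and take |d_i|.
|d| = [5, 5, 3, 3, 5, 2, 6, 1, 1, 7, 3, 8]
Step 2: Midrank |d_i| (ties get averaged ranks).
ranks: |5|->8, |5|->8, |3|->5, |3|->5, |5|->8, |2|->3, |6|->10, |1|->1.5, |1|->1.5, |7|->11, |3|->5, |8|->12
Step 3: Attach original signs; sum ranks with positive sign and with negative sign.
W+ = 8 + 3 + 1.5 + 1.5 + 11 = 25
W- = 8 + 5 + 5 + 8 + 10 + 5 + 12 = 53
(Check: W+ + W- = 78 should equal n(n+1)/2 = 78.)
Step 4: Test statistic W = min(W+, W-) = 25.
Step 5: Ties in |d|, so use the tie-corrected normal approximation.
        E[W] = n(n+1)/4 = 12*13/4 = 39.
        Tie groups: |d|=1 (t=2), |d|=3 (t=3), |d|=5 (t=3); sum(t^3 - t) = 54.
        Var[W] = n(n+1)(2n+1)/24 - sum(t^3-t)/48 = 3900/24 - 54/48 = 161.375.
        z = (W - E[W]) / sqrt(Var[W]) = (25 - 39) / 12.7033 = -1.1021.
        Two-sided p = 2*Phi(z) = 0.270430.
Step 6: alpha = 0.1. fail to reject H0.

W+ = 25, W- = 53, W = min = 25, p = 0.270430, fail to reject H0.


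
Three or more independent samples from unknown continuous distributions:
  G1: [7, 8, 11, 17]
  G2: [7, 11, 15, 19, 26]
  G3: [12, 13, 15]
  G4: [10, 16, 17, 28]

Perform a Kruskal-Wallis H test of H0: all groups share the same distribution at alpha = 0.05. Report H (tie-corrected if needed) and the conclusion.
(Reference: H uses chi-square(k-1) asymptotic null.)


Step 1: Combine all N = 16 observations and assign midranks.
sorted (value, group, rank): (7,G1,1.5), (7,G2,1.5), (8,G1,3), (10,G4,4), (11,G1,5.5), (11,G2,5.5), (12,G3,7), (13,G3,8), (15,G2,9.5), (15,G3,9.5), (16,G4,11), (17,G1,12.5), (17,G4,12.5), (19,G2,14), (26,G2,15), (28,G4,16)
Step 2: Sum ranks within each group.
R_1 = 22.5 (n_1 = 4)
R_2 = 45.5 (n_2 = 5)
R_3 = 24.5 (n_3 = 3)
R_4 = 43.5 (n_4 = 4)
Step 3: H = 12/(N(N+1)) * sum(R_i^2/n_i) - 3(N+1)
     = 12/(16*17) * (22.5^2/4 + 45.5^2/5 + 24.5^2/3 + 43.5^2/4) - 3*17
     = 0.044118 * 1213.76 - 51
     = 2.548162.
Step 4: Ties present; correction factor C = 1 - 24/(16^3 - 16) = 0.994118. Corrected H = 2.548162 / 0.994118 = 2.563240.
Step 5: Under H0, H ~ chi^2(3); p-value = 0.463971.
Step 6: alpha = 0.05. fail to reject H0.

H = 2.5632, df = 3, p = 0.463971, fail to reject H0.


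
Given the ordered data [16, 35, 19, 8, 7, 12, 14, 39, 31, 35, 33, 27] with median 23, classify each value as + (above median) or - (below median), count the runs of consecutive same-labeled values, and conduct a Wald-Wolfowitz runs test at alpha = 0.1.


Step 1: Compute median = 23; label A = above, B = below.
Labels in order: BABBBBBAAAAA  (n_A = 6, n_B = 6)
Step 2: Count runs R = 4.
Step 3: Under H0 (random ordering), E[R] = 2*n_A*n_B/(n_A+n_B) + 1 = 2*6*6/12 + 1 = 7.0000.
        Var[R] = 2*n_A*n_B*(2*n_A*n_B - n_A - n_B) / ((n_A+n_B)^2 * (n_A+n_B-1)) = 4320/1584 = 2.7273.
        SD[R] = 1.6514.
Step 4: Continuity-corrected z = (R + 0.5 - E[R]) / SD[R] = (4 + 0.5 - 7.0000) / 1.6514 = -1.5138.
Step 5: Two-sided p-value via normal approximation = 2*(1 - Phi(|z|)) = 0.130070.
Step 6: alpha = 0.1. fail to reject H0.

R = 4, z = -1.5138, p = 0.130070, fail to reject H0.


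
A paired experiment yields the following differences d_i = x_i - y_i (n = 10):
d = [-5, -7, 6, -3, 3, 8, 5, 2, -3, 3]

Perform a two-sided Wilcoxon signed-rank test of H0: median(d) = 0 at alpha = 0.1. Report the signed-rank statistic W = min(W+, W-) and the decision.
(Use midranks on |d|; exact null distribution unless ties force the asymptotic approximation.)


Step 1: Drop any zero differences (none here) and take |d_i|.
|d| = [5, 7, 6, 3, 3, 8, 5, 2, 3, 3]
Step 2: Midrank |d_i| (ties get averaged ranks).
ranks: |5|->6.5, |7|->9, |6|->8, |3|->3.5, |3|->3.5, |8|->10, |5|->6.5, |2|->1, |3|->3.5, |3|->3.5
Step 3: Attach original signs; sum ranks with positive sign and with negative sign.
W+ = 8 + 3.5 + 10 + 6.5 + 1 + 3.5 = 32.5
W- = 6.5 + 9 + 3.5 + 3.5 = 22.5
(Check: W+ + W- = 55 should equal n(n+1)/2 = 55.)
Step 4: Test statistic W = min(W+, W-) = 22.5.
Step 5: Ties in |d|, so use the tie-corrected normal approximation.
        E[W] = n(n+1)/4 = 10*11/4 = 27.5.
        Tie groups: |d|=3 (t=4), |d|=5 (t=2); sum(t^3 - t) = 66.
        Var[W] = n(n+1)(2n+1)/24 - sum(t^3-t)/48 = 2310/24 - 66/48 = 94.875.
        z = (W - E[W]) / sqrt(Var[W]) = (22.5 - 27.5) / 9.7404 = -0.5133.
        Two-sided p = 2*Phi(z) = 0.607723.
Step 6: alpha = 0.1. fail to reject H0.

W+ = 32.5, W- = 22.5, W = min = 22.5, p = 0.607723, fail to reject H0.


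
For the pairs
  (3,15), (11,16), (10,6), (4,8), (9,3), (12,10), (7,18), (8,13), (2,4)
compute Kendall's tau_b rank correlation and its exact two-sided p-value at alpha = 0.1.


Step 1: Enumerate the 36 unordered pairs (i,j) with i<j and classify each by sign(x_j-x_i) * sign(y_j-y_i).
  (1,2):dx=+8,dy=+1->C; (1,3):dx=+7,dy=-9->D; (1,4):dx=+1,dy=-7->D; (1,5):dx=+6,dy=-12->D
  (1,6):dx=+9,dy=-5->D; (1,7):dx=+4,dy=+3->C; (1,8):dx=+5,dy=-2->D; (1,9):dx=-1,dy=-11->C
  (2,3):dx=-1,dy=-10->C; (2,4):dx=-7,dy=-8->C; (2,5):dx=-2,dy=-13->C; (2,6):dx=+1,dy=-6->D
  (2,7):dx=-4,dy=+2->D; (2,8):dx=-3,dy=-3->C; (2,9):dx=-9,dy=-12->C; (3,4):dx=-6,dy=+2->D
  (3,5):dx=-1,dy=-3->C; (3,6):dx=+2,dy=+4->C; (3,7):dx=-3,dy=+12->D; (3,8):dx=-2,dy=+7->D
  (3,9):dx=-8,dy=-2->C; (4,5):dx=+5,dy=-5->D; (4,6):dx=+8,dy=+2->C; (4,7):dx=+3,dy=+10->C
  (4,8):dx=+4,dy=+5->C; (4,9):dx=-2,dy=-4->C; (5,6):dx=+3,dy=+7->C; (5,7):dx=-2,dy=+15->D
  (5,8):dx=-1,dy=+10->D; (5,9):dx=-7,dy=+1->D; (6,7):dx=-5,dy=+8->D; (6,8):dx=-4,dy=+3->D
  (6,9):dx=-10,dy=-6->C; (7,8):dx=+1,dy=-5->D; (7,9):dx=-5,dy=-14->C; (8,9):dx=-6,dy=-9->C
Step 2: C = 19, D = 17, total pairs = 36.
Step 3: tau = (C - D)/(n(n-1)/2) = (19 - 17)/36 = 0.055556.
Step 4: Exact two-sided p-value (enumerate n! = 362880 permutations of y under H0): p = 0.919455.
Step 5: alpha = 0.1. fail to reject H0.

tau_b = 0.0556 (C=19, D=17), p = 0.919455, fail to reject H0.


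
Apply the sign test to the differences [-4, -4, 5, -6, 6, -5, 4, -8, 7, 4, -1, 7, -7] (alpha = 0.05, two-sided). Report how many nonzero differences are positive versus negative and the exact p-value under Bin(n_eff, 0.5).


Step 1: Discard zero differences. Original n = 13; n_eff = number of nonzero differences = 13.
Nonzero differences (with sign): -4, -4, +5, -6, +6, -5, +4, -8, +7, +4, -1, +7, -7
Step 2: Count signs: positive = 6, negative = 7.
Step 3: Under H0: P(positive) = 0.5, so the number of positives S ~ Bin(13, 0.5).
Step 4: Two-sided exact p-value = sum of Bin(13,0.5) probabilities at or below the observed probability = 1.000000.
Step 5: alpha = 0.05. fail to reject H0.

n_eff = 13, pos = 6, neg = 7, p = 1.000000, fail to reject H0.


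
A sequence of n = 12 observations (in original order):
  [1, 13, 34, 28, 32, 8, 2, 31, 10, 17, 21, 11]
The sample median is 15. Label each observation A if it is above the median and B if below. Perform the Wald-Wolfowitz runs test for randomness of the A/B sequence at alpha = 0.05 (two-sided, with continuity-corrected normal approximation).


Step 1: Compute median = 15; label A = above, B = below.
Labels in order: BBAAABBABAAB  (n_A = 6, n_B = 6)
Step 2: Count runs R = 7.
Step 3: Under H0 (random ordering), E[R] = 2*n_A*n_B/(n_A+n_B) + 1 = 2*6*6/12 + 1 = 7.0000.
        Var[R] = 2*n_A*n_B*(2*n_A*n_B - n_A - n_B) / ((n_A+n_B)^2 * (n_A+n_B-1)) = 4320/1584 = 2.7273.
        SD[R] = 1.6514.
Step 4: R = E[R], so z = 0 with no continuity correction.
Step 5: Two-sided p-value via normal approximation = 2*(1 - Phi(|z|)) = 1.000000.
Step 6: alpha = 0.05. fail to reject H0.

R = 7, z = 0.0000, p = 1.000000, fail to reject H0.


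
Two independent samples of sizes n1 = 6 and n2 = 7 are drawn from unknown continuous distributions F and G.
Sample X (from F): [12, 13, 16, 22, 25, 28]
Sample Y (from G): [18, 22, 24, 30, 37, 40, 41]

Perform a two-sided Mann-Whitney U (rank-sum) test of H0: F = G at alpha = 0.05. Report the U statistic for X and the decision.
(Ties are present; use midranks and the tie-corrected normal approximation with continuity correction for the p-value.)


Step 1: Combine and sort all 13 observations; assign midranks.
sorted (value, group): (12,X), (13,X), (16,X), (18,Y), (22,X), (22,Y), (24,Y), (25,X), (28,X), (30,Y), (37,Y), (40,Y), (41,Y)
ranks: 12->1, 13->2, 16->3, 18->4, 22->5.5, 22->5.5, 24->7, 25->8, 28->9, 30->10, 37->11, 40->12, 41->13
Step 2: Rank sum for X: R1 = 1 + 2 + 3 + 5.5 + 8 + 9 = 28.5.
Step 3: U_X = R1 - n1(n1+1)/2 = 28.5 - 6*7/2 = 28.5 - 21 = 7.5.
       U_Y = n1*n2 - U_X = 42 - 7.5 = 34.5.
Step 4: Ties are present, so use the tie-corrected normal approximation (with continuity correction) for the p-value.
Step 5: p-value = 0.062928; compare to alpha = 0.05. fail to reject H0.

U_X = 7.5, p = 0.062928, fail to reject H0 at alpha = 0.05.
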